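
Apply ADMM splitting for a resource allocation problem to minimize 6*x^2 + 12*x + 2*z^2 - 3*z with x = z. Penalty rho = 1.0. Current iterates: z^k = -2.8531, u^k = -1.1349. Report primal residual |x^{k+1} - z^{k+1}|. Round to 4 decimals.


ADMM iteration with rho = 1.0, z^k = -2.8531, u^k = -1.1349
Step 1: x-update.
Minimize 6*x^2 + 12*x + (1.0/2)*(x + 2.8531 - 1.1349)^2
FOC: (2*6 + 1.0)*x = -12 + 1.0*(-2.8531 + 1.1349)
x^{k+1} = -1.0552
Step 2: z-update.
Minimize 2*z^2 - 3*z + (1.0/2)*(-1.0552 - z - 1.1349)^2
FOC: (2*2 + 1.0)*z = 3 + 1.0*(-1.0552 - 1.1349)
z^{k+1} = 0.162
Step 3: u-update.
u^{k+1} = -1.1349 - 1.0552 - 0.162 = -2.3521
Step 4: Primal residual = |-1.0552 - 0.162| = 1.2172


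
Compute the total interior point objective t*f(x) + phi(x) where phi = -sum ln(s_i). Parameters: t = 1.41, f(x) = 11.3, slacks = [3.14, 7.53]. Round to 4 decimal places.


Step 1: Compute log-barrier.
ln values: [1.1442, 2.0189]
phi = -(1.1442 + 2.0189) = -3.1631
Step 2: Compute augmented objective.
t*f(x) = 1.41*11.3 = 15.933
Total = 15.933 - 3.1631 = 12.7699


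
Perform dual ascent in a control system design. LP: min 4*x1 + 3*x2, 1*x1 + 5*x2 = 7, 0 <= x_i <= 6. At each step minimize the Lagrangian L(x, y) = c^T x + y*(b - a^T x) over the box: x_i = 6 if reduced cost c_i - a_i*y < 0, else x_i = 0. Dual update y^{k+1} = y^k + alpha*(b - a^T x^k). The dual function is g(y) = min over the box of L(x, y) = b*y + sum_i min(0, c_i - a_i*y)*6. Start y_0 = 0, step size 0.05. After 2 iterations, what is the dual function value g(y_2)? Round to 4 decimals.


Dual ascent for LP: min 4*x1 + 3*x2, 1*x1 + 5*x2 = 7, 0 <= x_i <= 6
Step 1: y^k = 0.0, reduced costs: (4.0, 3.0)
  x^k = (0.0, 0.0), subgradient = b - a^T x = 7.0
  y^{k+1} = 0.0 + 0.05*7.0 = 0.35
Step 2: y^k = 0.35, reduced costs: (3.65, 1.25)
  x^k = (0.0, 0.0), subgradient = b - a^T x = 7.0
  y^{k+1} = 0.35 + 0.05*7.0 = 0.7
Dual objective at y_2 = 0.7: reduced costs (3.3, -0.5), box minimizer x = (0.0, 6.0)
g(y_2) = b*y + (c1 - a1*y)*x1 + (c2 - a2*y)*x2 = 7*0.7 + 3.3*0.0 + (-0.5)*6.0 = 4.9 + 0.0 - 3.0 = 1.9


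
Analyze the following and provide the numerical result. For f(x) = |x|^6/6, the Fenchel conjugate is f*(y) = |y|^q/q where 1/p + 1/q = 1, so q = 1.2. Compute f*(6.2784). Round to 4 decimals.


The conjugate exponent q satisfies 1/p + 1/q = 1.
p = 6, so q = 6/(6 - 1) = 1.2
|y|^q = 6.2784^1.2 = 9.0661
f*(6.2784) = 9.0661 / 1.2 = 7.5551


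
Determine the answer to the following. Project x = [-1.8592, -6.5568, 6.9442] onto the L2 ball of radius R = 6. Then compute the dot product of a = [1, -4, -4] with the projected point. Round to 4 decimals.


Step 1: Compute ||x|| (intermediates to 6 decimals).
||x|| = sqrt((-1.8592)^2 + (-6.5568)^2 + 6.9442^2) = 9.729859
Step 2: Project.
Since ||x|| > R, scale = R/||x|| = 6/9.729859 = 0.616658, proj(x) = scale * x
proj(x) = [-1.146491, -4.043303, 4.282196]
Step 3: Dot product.
a^T * proj(x) = 1*(-1.146491) - 4*(-4.043303) - 4*4.282196 = -2.1021


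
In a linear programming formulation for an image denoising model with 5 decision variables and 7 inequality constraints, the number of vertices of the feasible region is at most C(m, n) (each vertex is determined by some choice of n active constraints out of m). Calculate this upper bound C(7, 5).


Each vertex corresponds to some choice of n active constraints out of m, so the number of vertices is at most C(m, n) = m! / (n!(m-n)!).
m = 7, n = 5
Numerator: 7 * 6 * 5 * 4 * 3
Denominator: 5! = 120
C(7, 5) = 21


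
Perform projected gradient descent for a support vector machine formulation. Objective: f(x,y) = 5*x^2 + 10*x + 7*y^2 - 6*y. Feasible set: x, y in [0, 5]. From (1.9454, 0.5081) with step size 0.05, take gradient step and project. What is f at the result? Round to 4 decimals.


Step 1: Compute gradient at (1.9454, 0.5081).
grad_x = 2*5*1.9454 + 10 = 29.454
grad_y = 2*7*0.5081 - 6 = 1.1134
Step 2: Gradient step.
x_raw = 1.9454 - 0.05*29.454 = 0.4727
y_raw = 0.5081 - 0.05*1.1134 = 0.4524
Step 3: Project onto [0, 5].
x_proj = clip(0.4727) = 0.4727
y_proj = clip(0.4524) = 0.4524
Step 4: Evaluate f.
f(0.4727, 0.4524) = 4.5625


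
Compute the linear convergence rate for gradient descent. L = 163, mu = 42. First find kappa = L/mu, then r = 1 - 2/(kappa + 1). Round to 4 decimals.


Step 1: Compute the condition number.
kappa = L/mu = 163/42 = 3.881
Step 2: Compute the convergence rate.
r = 1 - 2/(kappa + 1) = 1 - 2*mu/(L + mu) = (L - mu)/(L + mu) = 121/205 = 0.5902


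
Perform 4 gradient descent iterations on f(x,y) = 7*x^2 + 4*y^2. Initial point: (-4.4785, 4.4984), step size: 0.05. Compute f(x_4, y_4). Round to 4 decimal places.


Gradient descent on f(x,y) = 7*x^2 + 4*y^2.
Starting point: (-4.4785, 4.4984), alpha = 0.05
Step 1: grad_x = 2*7*-4.4785 = -62.699, grad_y = 2*4*4.4984 = 35.9872
  x_1 = -4.4785 - 0.05*-62.699 = -1.3436
  y_1 = 4.4984 - 0.05*35.9872 = 2.699
Step 2: grad_x = 2*7*-1.3436 = -18.8097, grad_y = 2*4*2.699 = 21.5923
  x_2 = -1.3436 - 0.05*-18.8097 = -0.4031
  y_2 = 2.699 - 0.05*21.5923 = 1.6194
Step 3: grad_x = 2*7*-0.4031 = -5.6429, grad_y = 2*4*1.6194 = 12.9554
  x_3 = -0.4031 - 0.05*-5.6429 = -0.1209
  y_3 = 1.6194 - 0.05*12.9554 = 0.9717
Step 4: grad_x = 2*7*-0.1209 = -1.6929, grad_y = 2*4*0.9717 = 7.7732
  x_4 = -0.1209 - 0.05*-1.6929 = -0.0363
  y_4 = 0.9717 - 0.05*7.7732 = 0.583
f(-0.0363, 0.583) = 7*(-0.0363)^2 + 4*0.583^2 = 1.3687


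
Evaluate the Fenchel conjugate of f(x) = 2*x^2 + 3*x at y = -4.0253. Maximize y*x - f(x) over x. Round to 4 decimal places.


f*(y) = sup_x {y*x - a*x^2 - b*x} = sup_x {(y-b)*x - a*x^2}
FOC: (y - b) - 2a*x = 0 => x* = (y - b)/(2a)
x* = (-4.0253 - 3)/(2*2) = -1.7563
f*(-4.0253) = (y-b)^2/(4a) = (-4.0253 - 3)^2/(4*2)
= 49.3548/8 = 6.1694


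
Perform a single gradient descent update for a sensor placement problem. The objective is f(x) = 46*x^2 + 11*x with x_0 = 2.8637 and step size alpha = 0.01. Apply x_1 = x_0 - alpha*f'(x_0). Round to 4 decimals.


We compute the gradient at x_0 and apply the update.
f'(x) = 92*x + 11
f'(2.8637) = 92*2.8637 + 11 = 274.4604
x_1 = 2.8637 - 0.01*274.4604 = 0.1191


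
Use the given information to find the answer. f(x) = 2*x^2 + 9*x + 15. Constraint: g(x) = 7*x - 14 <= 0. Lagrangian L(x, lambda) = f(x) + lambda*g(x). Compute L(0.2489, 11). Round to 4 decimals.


Step 1: Evaluate f(x).
f(0.2489) = 2*0.2489^2 + 9*0.2489 + 15 = 17.364
Step 2: Evaluate g(x).
g(0.2489) = 7*0.2489 - 14 = -12.2577
Step 3: Compute Lagrangian.
L = 17.364 + 11*-12.2577 = -117.4707


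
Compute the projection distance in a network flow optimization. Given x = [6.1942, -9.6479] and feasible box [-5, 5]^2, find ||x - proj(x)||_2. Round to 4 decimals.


Project each component onto [-5, 5].
clip(6.1942) = 5.0, clip(-9.6479) = -5.0
Projection = [5.0, -5.0]
Squared diffs: [1.4261, 21.603]
Distance = sqrt(23.0291) = 4.7989


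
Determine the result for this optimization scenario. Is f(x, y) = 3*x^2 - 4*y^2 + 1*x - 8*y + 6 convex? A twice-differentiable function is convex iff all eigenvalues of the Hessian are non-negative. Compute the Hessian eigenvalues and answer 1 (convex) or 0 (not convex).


The Hessian of f(x,y) = 3*x^2 - 4*y^2 + 1*x - 8*y + 6 is:
H = [[6, 0], [0, -8]]
Trace = 6 - 8 = -2
Determinant = 6*-8 - (0)^2 = -48
Discriminant = (-2)^2 - 4*-48 = 196.0
Eigenvalues: lambda_1 = -8.0, lambda_2 = 6.0
The function is not convex.

0


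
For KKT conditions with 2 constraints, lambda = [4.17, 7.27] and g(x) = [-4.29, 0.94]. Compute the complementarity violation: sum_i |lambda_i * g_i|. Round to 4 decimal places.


KKT complementary slackness check:
lambda_1 * g_1 = 4.17 * -4.29 = -17.8893
lambda_2 * g_2 = 7.27 * 0.94 = 6.8338
Total violation = 17.8893 + 6.8338 = 24.7231


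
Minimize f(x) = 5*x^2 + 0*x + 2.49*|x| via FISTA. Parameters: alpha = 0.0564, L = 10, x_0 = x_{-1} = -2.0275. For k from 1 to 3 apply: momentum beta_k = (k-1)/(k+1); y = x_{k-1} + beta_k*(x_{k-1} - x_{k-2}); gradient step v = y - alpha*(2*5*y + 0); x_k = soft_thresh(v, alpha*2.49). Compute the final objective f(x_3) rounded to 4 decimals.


FISTA on f(x) = 5*x^2 + 0*x + 2.49*|x|
L = 10, alpha = 0.0564
Iteration 1: beta = 0.0, y = -2.0275 + 0.0*(-2.0275 + 2.0275) = -2.0275
  grad(y) = -20.275, v = y - alpha*grad = -0.884
  prox(v) = soft_thresh(-0.884, 0.1404) = -0.7436
Iteration 2: beta = 0.3333, y = -0.7436 + 0.3333*(-0.7436 + 2.0275) = -0.3156
  grad(y) = -3.1557, v = y - alpha*grad = -0.1376
  prox(v) = soft_thresh(-0.1376, 0.1404) = 0.0
Iteration 3: beta = 0.5, y = 0.0 + 0.5*(0.0 + 0.7436) = 0.3718
  grad(y) = 3.7178, v = y - alpha*grad = 0.1621
  prox(v) = soft_thresh(0.1621, 0.1404) = 0.0217
f(x_3) = 5*0.0217^2 + 0*0.0217 + 2.49*|0.0217| = 0.0563


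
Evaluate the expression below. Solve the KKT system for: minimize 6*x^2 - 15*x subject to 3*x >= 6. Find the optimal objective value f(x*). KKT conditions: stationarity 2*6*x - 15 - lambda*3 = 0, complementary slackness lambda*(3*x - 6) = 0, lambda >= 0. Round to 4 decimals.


Step 1: Try lambda = 0 (constraint inactive).
x_unc = 15/(2*6) = 1.25
Check: 3*1.25 = 3.75 < 6 -- violated!
Step 2: Constraint must be active: 3*x = 6
x* = 6/3 = 2.0
lambda = (2*6*2.0 - 15)/3 = 3.0
Step 3: Compute optimal value.
f(x*) = 6*2.0^2 - 15*2.0 = -6.0


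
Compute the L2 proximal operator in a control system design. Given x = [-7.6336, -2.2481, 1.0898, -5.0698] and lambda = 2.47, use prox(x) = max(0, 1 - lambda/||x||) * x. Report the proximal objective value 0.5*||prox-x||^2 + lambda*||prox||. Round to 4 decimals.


Step 1: Compute ||x||.
||x|| = 9.4982
Step 2: Compute scaling factor.
scale = max(0, 1 - 2.47/9.4982) = 0.74
Step 3: prox(x) = [-5.6485, -1.6635, 0.8064, -3.7514]
||prox(x)|| = 7.0282
Step 4: Proximal objective.
0.5*||prox-x||^2 = 3.0505
lambda*||prox|| = 17.3597
Total = 20.4102


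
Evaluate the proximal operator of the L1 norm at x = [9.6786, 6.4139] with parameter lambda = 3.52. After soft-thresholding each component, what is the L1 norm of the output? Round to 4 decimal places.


Soft-thresholding with lambda = 3.52:
prox(9.6786) = sign(9.6786)*max(|9.6786| - 3.52, 0) = 6.1586
prox(6.4139) = sign(6.4139)*max(|6.4139| - 3.52, 0) = 2.8939
prox(x) = [6.1586, 2.8939]
||prox(x)||_1 = 6.1586 + 2.8939 = 9.0525


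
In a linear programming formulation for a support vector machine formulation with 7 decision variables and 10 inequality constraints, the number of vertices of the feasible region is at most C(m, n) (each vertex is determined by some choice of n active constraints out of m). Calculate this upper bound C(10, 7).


Each vertex corresponds to some choice of n active constraints out of m, so the number of vertices is at most C(m, n) = m! / (n!(m-n)!).
m = 10, n = 7
Numerator: 10 * 9 * 8 * 7 * 6 * 5 * 4
Denominator: 7! = 5040
C(10, 7) = 120


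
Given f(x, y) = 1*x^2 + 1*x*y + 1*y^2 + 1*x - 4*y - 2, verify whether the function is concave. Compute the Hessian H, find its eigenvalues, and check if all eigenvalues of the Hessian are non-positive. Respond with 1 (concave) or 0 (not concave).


The Hessian of f(x,y) = 1*x^2 + 1*x*y + 1*y^2 + 1*x - 4*y - 2 is:
H = [[2, 1], [1, 2]]
Trace = 2 + 2 = 4
Determinant = 2*2 - (1)^2 = 3
Discriminant = (4)^2 - 4*3 = 4.0
Eigenvalues: lambda_1 = 1.0, lambda_2 = 3.0
The function is not concave.

0


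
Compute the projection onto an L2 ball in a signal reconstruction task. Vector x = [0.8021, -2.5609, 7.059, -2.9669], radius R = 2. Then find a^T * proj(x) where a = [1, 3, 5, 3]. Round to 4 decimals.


Step 1: Compute ||x|| (intermediates to 6 decimals).
||x|| = sqrt(0.8021^2 + (-2.5609)^2 + 7.059^2 + (-2.9669)^2) = 8.113788
Step 2: Project.
Since ||x|| > R, scale = R/||x|| = 2/8.113788 = 0.246494, proj(x) = scale * x
proj(x) = [0.197713, -0.631246, 1.740001, -0.731323]
Step 3: Dot product.
a^T * proj(x) = 1*0.197713 + 3*(-0.631246) + 5*1.740001 + 3*(-0.731323) = 4.81


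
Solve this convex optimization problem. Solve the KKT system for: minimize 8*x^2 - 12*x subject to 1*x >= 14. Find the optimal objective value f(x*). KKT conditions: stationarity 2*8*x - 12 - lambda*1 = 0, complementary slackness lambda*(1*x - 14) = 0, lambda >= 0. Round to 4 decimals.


Step 1: Try lambda = 0 (constraint inactive).
x_unc = 12/(2*8) = 0.75
Check: 1*0.75 = 0.75 < 14 -- violated!
Step 2: Constraint must be active: 1*x = 14
x* = 14/1 = 14.0
lambda = (2*8*14.0 - 12)/1 = 212.0
Step 3: Compute optimal value.
f(x*) = 8*14.0^2 - 12*14.0 = 1400.0


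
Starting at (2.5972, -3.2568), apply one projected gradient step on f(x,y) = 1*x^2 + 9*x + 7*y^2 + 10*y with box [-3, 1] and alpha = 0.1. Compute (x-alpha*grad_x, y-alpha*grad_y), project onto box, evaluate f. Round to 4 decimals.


Step 1: Compute gradient at (2.5972, -3.2568).
grad_x = 2*1*2.5972 + 9 = 14.1944
grad_y = 2*7*-3.2568 + 10 = -35.5952
Step 2: Gradient step.
x_raw = 2.5972 - 0.1*14.1944 = 1.1778
y_raw = -3.2568 - 0.1*-35.5952 = 0.3027
Step 3: Project onto [-3, 1].
x_proj = clip(1.1778) = 1.0
y_proj = clip(0.3027) = 0.3027
Step 4: Evaluate f.
f(1.0, 0.3027) = 13.6687


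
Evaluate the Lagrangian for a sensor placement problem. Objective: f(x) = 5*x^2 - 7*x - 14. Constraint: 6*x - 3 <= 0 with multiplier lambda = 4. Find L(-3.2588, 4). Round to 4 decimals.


Step 1: Evaluate f(x).
f(-3.2588) = 5*(-3.2588)^2 - 7*(-3.2588) - 14 = 61.9105
Step 2: Evaluate g(x).
g(-3.2588) = 6*-3.2588 - 3 = -22.5528
Step 3: Compute Lagrangian.
L = 61.9105 + 4*-22.5528 = -28.3007


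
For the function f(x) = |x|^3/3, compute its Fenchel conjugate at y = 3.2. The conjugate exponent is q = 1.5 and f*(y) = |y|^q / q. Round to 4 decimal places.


The conjugate exponent q satisfies 1/p + 1/q = 1.
p = 3, so q = 3/(3 - 1) = 1.5
|y|^q = 3.2^1.5 = 5.7243
f*(3.2) = 5.7243 / 1.5 = 3.8162


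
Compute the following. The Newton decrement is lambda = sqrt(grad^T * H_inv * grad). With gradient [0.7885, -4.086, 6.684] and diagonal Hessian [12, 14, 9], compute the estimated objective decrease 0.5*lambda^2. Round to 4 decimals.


Step 1: H is diagonal, so H^(-1) * g = [0.0657, -0.2919, 0.7427].
Step 2: g^T H^(-1) g = sum_i g_i^2 / H_ii
  = (0.7885)^2/12 + (-4.086)^2/14 + (6.684)^2/9
  = 0.0518 + 1.1925 + 4.964 = 6.2083
Step 3: Objective decrease = 0.5 * g^T H^(-1) g = 3.1042


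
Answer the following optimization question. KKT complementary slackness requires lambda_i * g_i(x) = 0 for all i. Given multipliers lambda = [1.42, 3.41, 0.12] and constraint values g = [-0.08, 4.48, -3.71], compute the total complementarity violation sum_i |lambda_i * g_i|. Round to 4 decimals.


KKT complementary slackness check:
lambda_1 * g_1 = 1.42 * -0.08 = -0.1136
lambda_2 * g_2 = 3.41 * 4.48 = 15.2768
lambda_3 * g_3 = 0.12 * -3.71 = -0.4452
Total violation = 0.1136 + 15.2768 + 0.4452 = 15.8356


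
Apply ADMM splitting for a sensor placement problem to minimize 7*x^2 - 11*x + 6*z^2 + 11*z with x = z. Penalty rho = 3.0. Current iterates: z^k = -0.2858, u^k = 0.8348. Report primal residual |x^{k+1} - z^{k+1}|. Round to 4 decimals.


ADMM iteration with rho = 3.0, z^k = -0.2858, u^k = 0.8348
Step 1: x-update.
Minimize 7*x^2 - 11*x + (3.0/2)*(x + 0.2858 + 0.8348)^2
FOC: (2*7 + 3.0)*x = 11 + 3.0*(-0.2858 - 0.8348)
x^{k+1} = 0.4493
Step 2: z-update.
Minimize 6*z^2 + 11*z + (3.0/2)*(0.4493 - z + 0.8348)^2
FOC: (2*6 + 3.0)*z = -11 + 3.0*(0.4493 + 0.8348)
z^{k+1} = -0.4765
Step 3: u-update.
u^{k+1} = 0.8348 + 0.4493 + 0.4765 = 1.7606
Step 4: Primal residual = |0.4493 + 0.4765| = 0.9258


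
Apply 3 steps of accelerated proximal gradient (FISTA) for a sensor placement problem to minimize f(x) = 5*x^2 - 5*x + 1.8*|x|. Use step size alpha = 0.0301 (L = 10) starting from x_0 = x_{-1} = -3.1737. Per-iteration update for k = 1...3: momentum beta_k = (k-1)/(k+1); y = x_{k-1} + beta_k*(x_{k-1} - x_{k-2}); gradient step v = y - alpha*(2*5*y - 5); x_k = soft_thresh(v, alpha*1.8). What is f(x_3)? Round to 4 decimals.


FISTA on f(x) = 5*x^2 - 5*x + 1.8*|x|
L = 10, alpha = 0.0301
Iteration 1: beta = 0.0, y = -3.1737 + 0.0*(-3.1737 + 3.1737) = -3.1737
  grad(y) = -36.737, v = y - alpha*grad = -2.0679
  prox(v) = soft_thresh(-2.0679, 0.0542) = -2.0137
Iteration 2: beta = 0.3333, y = -2.0137 + 0.3333*(-2.0137 + 3.1737) = -1.6271
  grad(y) = -21.2708, v = y - alpha*grad = -0.9868
  prox(v) = soft_thresh(-0.9868, 0.0542) = -0.9327
Iteration 3: beta = 0.5, y = -0.9327 + 0.5*(-0.9327 + 2.0137) = -0.3921
  grad(y) = -8.9211, v = y - alpha*grad = -0.1236
  prox(v) = soft_thresh(-0.1236, 0.0542) = -0.0694
f(x_3) = 5*(-0.0694)^2 - 5*(-0.0694) + 1.8*|-0.0694| = 0.496


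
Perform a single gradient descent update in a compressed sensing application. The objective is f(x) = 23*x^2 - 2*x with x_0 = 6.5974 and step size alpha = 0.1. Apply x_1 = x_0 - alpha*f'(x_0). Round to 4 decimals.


We compute the gradient at x_0 and apply the update.
f'(x) = 46*x - 2
f'(6.5974) = 46*6.5974 - 2 = 301.4804
x_1 = 6.5974 - 0.1*301.4804 = -23.5506


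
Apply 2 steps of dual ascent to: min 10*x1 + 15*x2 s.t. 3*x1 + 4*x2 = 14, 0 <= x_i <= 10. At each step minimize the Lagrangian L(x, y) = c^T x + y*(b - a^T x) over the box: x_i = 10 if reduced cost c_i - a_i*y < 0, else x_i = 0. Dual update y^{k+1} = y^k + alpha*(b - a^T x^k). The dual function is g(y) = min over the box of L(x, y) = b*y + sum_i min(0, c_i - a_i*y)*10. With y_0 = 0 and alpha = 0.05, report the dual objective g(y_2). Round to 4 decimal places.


Dual ascent for LP: min 10*x1 + 15*x2, 3*x1 + 4*x2 = 14, 0 <= x_i <= 10
Step 1: y^k = 0.0, reduced costs: (10.0, 15.0)
  x^k = (0.0, 0.0), subgradient = b - a^T x = 14.0
  y^{k+1} = 0.0 + 0.05*14.0 = 0.7
Step 2: y^k = 0.7, reduced costs: (7.9, 12.2)
  x^k = (0.0, 0.0), subgradient = b - a^T x = 14.0
  y^{k+1} = 0.7 + 0.05*14.0 = 1.4
Dual objective at y_2 = 1.4: reduced costs (5.8, 9.4), box minimizer x = (0.0, 0.0)
g(y_2) = b*y + (c1 - a1*y)*x1 + (c2 - a2*y)*x2 = 14*1.4 + 5.8*0.0 + 9.4*0.0 = 19.6 + 0.0 + 0.0 = 19.6


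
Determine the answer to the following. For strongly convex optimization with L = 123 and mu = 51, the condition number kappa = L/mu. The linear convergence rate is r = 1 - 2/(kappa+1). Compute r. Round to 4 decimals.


Step 1: Compute the condition number.
kappa = L/mu = 123/51 = 2.4118
Step 2: Compute the convergence rate.
r = 1 - 2/(kappa + 1) = 1 - 2*mu/(L + mu) = (L - mu)/(L + mu) = 72/174 = 0.4138


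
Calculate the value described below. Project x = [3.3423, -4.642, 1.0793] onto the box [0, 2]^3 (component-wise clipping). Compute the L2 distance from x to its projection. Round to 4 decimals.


Project each component onto [0, 2].
clip(3.3423) = 2.0, clip(-4.642) = 0.0, clip(1.0793) = 1.0793
Projection = [2.0, 0.0, 1.0793]
Squared diffs: [1.8018, 21.5482, 0.0]
Distance = sqrt(23.35) = 4.8322


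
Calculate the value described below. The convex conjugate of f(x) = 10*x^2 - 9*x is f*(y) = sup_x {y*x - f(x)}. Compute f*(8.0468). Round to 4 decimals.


f*(y) = sup_x {y*x - a*x^2 - b*x} = sup_x {(y-b)*x - a*x^2}
FOC: (y - b) - 2a*x = 0 => x* = (y - b)/(2a)
x* = (8.0468 + 9)/(2*10) = 0.8523
f*(8.0468) = (y-b)^2/(4a) = (8.0468 + 9)^2/(4*10)
= 290.5934/40 = 7.2648


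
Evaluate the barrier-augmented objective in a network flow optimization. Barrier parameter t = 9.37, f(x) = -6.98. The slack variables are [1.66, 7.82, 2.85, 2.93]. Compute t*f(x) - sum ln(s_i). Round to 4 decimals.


Step 1: Compute log-barrier.
ln values: [0.5068, 2.0567, 1.0473, 1.075]
phi = -(0.5068 + 2.0567 + 1.0473 + 1.075) = -4.6858
Step 2: Compute augmented objective.
t*f(x) = 9.37*-6.98 = -65.4026
Total = -65.4026 - 4.6858 = -70.0884


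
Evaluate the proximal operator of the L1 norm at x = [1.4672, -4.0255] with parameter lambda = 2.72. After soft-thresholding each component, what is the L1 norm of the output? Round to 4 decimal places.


Soft-thresholding with lambda = 2.72:
prox(1.4672) = sign(1.4672)*max(|1.4672| - 2.72, 0) = 0.0
prox(-4.0255) = sign(-4.0255)*max(|-4.0255| - 2.72, 0) = -1.3055
prox(x) = [0.0, -1.3055]
||prox(x)||_1 = 0.0 + 1.3055 = 1.3055


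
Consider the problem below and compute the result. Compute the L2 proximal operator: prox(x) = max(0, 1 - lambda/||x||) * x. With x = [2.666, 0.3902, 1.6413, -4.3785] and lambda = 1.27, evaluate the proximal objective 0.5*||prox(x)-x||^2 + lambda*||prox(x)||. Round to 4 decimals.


Step 1: Compute ||x||.
||x|| = 5.3968
Step 2: Compute scaling factor.
scale = max(0, 1 - 1.27/5.3968) = 0.7647
Step 3: prox(x) = [2.0386, 0.2984, 1.2551, -3.3481]
||prox(x)|| = 4.1268
Step 4: Proximal objective.
0.5*||prox-x||^2 = 0.8065
lambda*||prox|| = 5.241
Total = 6.0474


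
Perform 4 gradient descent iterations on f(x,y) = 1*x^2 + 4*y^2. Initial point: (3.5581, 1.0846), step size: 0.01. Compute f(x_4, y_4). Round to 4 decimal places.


Gradient descent on f(x,y) = 1*x^2 + 4*y^2.
Starting point: (3.5581, 1.0846), alpha = 0.01
Step 1: grad_x = 2*1*3.5581 = 7.1162, grad_y = 2*4*1.0846 = 8.6768
  x_1 = 3.5581 - 0.01*7.1162 = 3.4869
  y_1 = 1.0846 - 0.01*8.6768 = 0.9978
Step 2: grad_x = 2*1*3.4869 = 6.9739, grad_y = 2*4*0.9978 = 7.9827
  x_2 = 3.4869 - 0.01*6.9739 = 3.4172
  y_2 = 0.9978 - 0.01*7.9827 = 0.918
Step 3: grad_x = 2*1*3.4172 = 6.8344, grad_y = 2*4*0.918 = 7.344
  x_3 = 3.4172 - 0.01*6.8344 = 3.3489
  y_3 = 0.918 - 0.01*7.344 = 0.8446
Step 4: grad_x = 2*1*3.3489 = 6.6977, grad_y = 2*4*0.8446 = 6.7565
  x_4 = 3.3489 - 0.01*6.6977 = 3.2819
  y_4 = 0.8446 - 0.01*6.7565 = 0.777
f(3.2819, 0.777) = 1*3.2819^2 + 4*0.777^2 = 13.1856


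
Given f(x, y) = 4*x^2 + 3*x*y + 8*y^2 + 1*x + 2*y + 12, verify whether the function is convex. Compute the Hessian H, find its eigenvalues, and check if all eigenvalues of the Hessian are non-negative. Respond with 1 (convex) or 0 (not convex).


The Hessian of f(x,y) = 4*x^2 + 3*x*y + 8*y^2 + 1*x + 2*y + 12 is:
H = [[8, 3], [3, 16]]
Trace = 8 + 16 = 24
Determinant = 8*16 - (3)^2 = 119
Discriminant = (24)^2 - 4*119 = 100.0
Eigenvalues: lambda_1 = 7.0, lambda_2 = 17.0
The function is convex.

1


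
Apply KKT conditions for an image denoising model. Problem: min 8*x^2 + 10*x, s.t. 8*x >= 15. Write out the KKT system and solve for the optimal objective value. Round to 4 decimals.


Step 1: Try lambda = 0 (constraint inactive).
x_unc = -10/(2*8) = -0.625
Check: 8*-0.625 = -5.0 < 15 -- violated!
Step 2: Constraint must be active: 8*x = 15
x* = 15/8 = 1.875
lambda = (2*8*1.875 + 10)/8 = 5.0
Step 3: Compute optimal value.
f(x*) = 8*1.875^2 + 10*1.875 = 46.875


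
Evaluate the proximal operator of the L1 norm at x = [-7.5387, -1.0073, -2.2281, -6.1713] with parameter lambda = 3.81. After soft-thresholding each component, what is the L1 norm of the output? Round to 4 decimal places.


Soft-thresholding with lambda = 3.81:
prox(-7.5387) = sign(-7.5387)*max(|-7.5387| - 3.81, 0) = -3.7287
prox(-1.0073) = sign(-1.0073)*max(|-1.0073| - 3.81, 0) = 0.0
prox(-2.2281) = sign(-2.2281)*max(|-2.2281| - 3.81, 0) = 0.0
prox(-6.1713) = sign(-6.1713)*max(|-6.1713| - 3.81, 0) = -2.3613
prox(x) = [-3.7287, 0.0, 0.0, -2.3613]
||prox(x)||_1 = 3.7287 + 0.0 + 0.0 + 2.3613 = 6.09


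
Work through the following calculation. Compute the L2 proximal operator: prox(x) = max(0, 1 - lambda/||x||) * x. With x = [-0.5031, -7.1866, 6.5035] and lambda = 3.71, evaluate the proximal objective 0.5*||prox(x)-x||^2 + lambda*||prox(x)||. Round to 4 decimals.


Step 1: Compute ||x||.
||x|| = 9.7055
Step 2: Compute scaling factor.
scale = max(0, 1 - 3.71/9.7055) = 0.6177
Step 3: prox(x) = [-0.3108, -4.4395, 4.0175]
||prox(x)|| = 5.9955
Step 4: Proximal objective.
0.5*||prox-x||^2 = 6.8821
lambda*||prox|| = 22.2433
Total = 29.1252


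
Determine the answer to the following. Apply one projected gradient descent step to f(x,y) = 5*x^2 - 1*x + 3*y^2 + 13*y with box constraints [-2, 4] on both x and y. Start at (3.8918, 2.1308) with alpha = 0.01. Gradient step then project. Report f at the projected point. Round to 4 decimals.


Step 1: Compute gradient at (3.8918, 2.1308).
grad_x = 2*5*3.8918 - 1 = 37.918
grad_y = 2*3*2.1308 + 13 = 25.7848
Step 2: Gradient step.
x_raw = 3.8918 - 0.01*37.918 = 3.5126
y_raw = 2.1308 - 0.01*25.7848 = 1.873
Step 3: Project onto [-2, 4].
x_proj = clip(3.5126) = 3.5126
y_proj = clip(1.873) = 1.873
Step 4: Evaluate f.
f(3.5126, 1.873) = 93.0521


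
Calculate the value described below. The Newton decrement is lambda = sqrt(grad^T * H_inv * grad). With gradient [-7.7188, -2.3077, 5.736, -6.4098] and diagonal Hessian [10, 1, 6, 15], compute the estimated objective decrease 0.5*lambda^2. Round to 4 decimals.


Step 1: H is diagonal, so H^(-1) * g = [-0.7719, -2.3077, 0.956, -0.4273].
Step 2: g^T H^(-1) g = sum_i g_i^2 / H_ii
  = (-7.7188)^2/10 + (-2.3077)^2/1 + (5.736)^2/6 + (-6.4098)^2/15
  = 5.958 + 5.3255 + 5.4836 + 2.739 = 19.5061
Step 3: Objective decrease = 0.5 * g^T H^(-1) g = 9.7531


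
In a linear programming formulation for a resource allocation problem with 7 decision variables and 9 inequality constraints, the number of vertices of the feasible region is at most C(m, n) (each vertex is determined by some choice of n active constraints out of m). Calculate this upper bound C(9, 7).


Each vertex corresponds to some choice of n active constraints out of m, so the number of vertices is at most C(m, n) = m! / (n!(m-n)!).
m = 9, n = 7
Numerator: 9 * 8 * 7 * 6 * 5 * 4 * 3
Denominator: 7! = 5040
C(9, 7) = 36


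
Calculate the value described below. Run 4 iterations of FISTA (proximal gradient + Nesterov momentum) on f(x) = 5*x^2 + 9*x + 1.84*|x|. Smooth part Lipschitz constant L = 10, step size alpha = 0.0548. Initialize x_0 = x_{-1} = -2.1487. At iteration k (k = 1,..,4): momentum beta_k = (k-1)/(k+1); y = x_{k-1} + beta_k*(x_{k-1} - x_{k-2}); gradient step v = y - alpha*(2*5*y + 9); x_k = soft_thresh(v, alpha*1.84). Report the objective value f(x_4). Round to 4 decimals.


FISTA on f(x) = 5*x^2 + 9*x + 1.84*|x|
L = 10, alpha = 0.0548
Iteration 1: beta = 0.0, y = -2.1487 + 0.0*(-2.1487 + 2.1487) = -2.1487
  grad(y) = -12.487, v = y - alpha*grad = -1.4644
  prox(v) = soft_thresh(-1.4644, 0.1008) = -1.3636
Iteration 2: beta = 0.3333, y = -1.3636 + 0.3333*(-1.3636 + 2.1487) = -1.1019
  grad(y) = -2.0187, v = y - alpha*grad = -0.9912
  prox(v) = soft_thresh(-0.9912, 0.1008) = -0.8904
Iteration 3: beta = 0.5, y = -0.8904 + 0.5*(-0.8904 + 1.3636) = -0.6538
  grad(y) = 2.4617, v = y - alpha*grad = -0.7887
  prox(v) = soft_thresh(-0.7887, 0.1008) = -0.6879
Iteration 4: beta = 0.6, y = -0.6879 + 0.6*(-0.6879 + 0.8904) = -0.5664
  grad(y) = 3.3361, v = y - alpha*grad = -0.7492
  prox(v) = soft_thresh(-0.7492, 0.1008) = -0.6484
f(x_4) = 5*(-0.6484)^2 + 9*(-0.6484) + 1.84*|-0.6484| = -2.5404


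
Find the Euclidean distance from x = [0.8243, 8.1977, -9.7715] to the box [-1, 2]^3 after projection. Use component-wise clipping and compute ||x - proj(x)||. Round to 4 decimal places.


Project each component onto [-1, 2].
clip(0.8243) = 0.8243, clip(8.1977) = 2.0, clip(-9.7715) = -1.0
Projection = [0.8243, 2.0, -1.0]
Squared diffs: [0.0, 38.4115, 76.9392]
Distance = sqrt(115.3507) = 10.7401


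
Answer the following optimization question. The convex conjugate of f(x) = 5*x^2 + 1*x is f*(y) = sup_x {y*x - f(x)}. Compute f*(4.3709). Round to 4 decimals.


f*(y) = sup_x {y*x - a*x^2 - b*x} = sup_x {(y-b)*x - a*x^2}
FOC: (y - b) - 2a*x = 0 => x* = (y - b)/(2a)
x* = (4.3709 - 1)/(2*5) = 0.3371
f*(4.3709) = (y-b)^2/(4a) = (4.3709 - 1)^2/(4*5)
= 11.363/20 = 0.5681


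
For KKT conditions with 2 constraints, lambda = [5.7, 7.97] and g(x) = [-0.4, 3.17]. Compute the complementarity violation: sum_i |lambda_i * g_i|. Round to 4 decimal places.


KKT complementary slackness check:
lambda_1 * g_1 = 5.7 * -0.4 = -2.28
lambda_2 * g_2 = 7.97 * 3.17 = 25.2649
Total violation = 2.28 + 25.2649 = 27.5449


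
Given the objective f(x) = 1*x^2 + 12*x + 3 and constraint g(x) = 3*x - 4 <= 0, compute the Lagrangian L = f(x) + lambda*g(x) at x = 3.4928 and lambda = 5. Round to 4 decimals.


Step 1: Evaluate f(x).
f(3.4928) = 1*3.4928^2 + 12*3.4928 + 3 = 57.1133
Step 2: Evaluate g(x).
g(3.4928) = 3*3.4928 - 4 = 6.4784
Step 3: Compute Lagrangian.
L = 57.1133 + 5*6.4784 = 89.5053


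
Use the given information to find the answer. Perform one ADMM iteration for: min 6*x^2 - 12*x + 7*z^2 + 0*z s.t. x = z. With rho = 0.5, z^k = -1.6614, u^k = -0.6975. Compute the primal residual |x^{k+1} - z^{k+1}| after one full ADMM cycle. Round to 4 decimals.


ADMM iteration with rho = 0.5, z^k = -1.6614, u^k = -0.6975
Step 1: x-update.
Minimize 6*x^2 - 12*x + (0.5/2)*(x + 1.6614 - 0.6975)^2
FOC: (2*6 + 0.5)*x = 12 + 0.5*(-1.6614 + 0.6975)
x^{k+1} = 0.9214
Step 2: z-update.
Minimize 7*z^2 + 0*z + (0.5/2)*(0.9214 - z - 0.6975)^2
FOC: (2*7 + 0.5)*z = 0 + 0.5*(0.9214 - 0.6975)
z^{k+1} = 0.0077
Step 3: u-update.
u^{k+1} = -0.6975 + 0.9214 - 0.0077 = 0.2162
Step 4: Primal residual = |0.9214 - 0.0077| = 0.9137


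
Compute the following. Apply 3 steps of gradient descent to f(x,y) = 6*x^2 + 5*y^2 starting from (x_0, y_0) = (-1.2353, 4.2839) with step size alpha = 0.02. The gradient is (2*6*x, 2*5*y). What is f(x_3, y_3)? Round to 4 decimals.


Gradient descent on f(x,y) = 6*x^2 + 5*y^2.
Starting point: (-1.2353, 4.2839), alpha = 0.02
Step 1: grad_x = 2*6*-1.2353 = -14.8236, grad_y = 2*5*4.2839 = 42.839
  x_1 = -1.2353 - 0.02*-14.8236 = -0.9388
  y_1 = 4.2839 - 0.02*42.839 = 3.4271
Step 2: grad_x = 2*6*-0.9388 = -11.2659, grad_y = 2*5*3.4271 = 34.2712
  x_2 = -0.9388 - 0.02*-11.2659 = -0.7135
  y_2 = 3.4271 - 0.02*34.2712 = 2.7417
Step 3: grad_x = 2*6*-0.7135 = -8.5621, grad_y = 2*5*2.7417 = 27.417
  x_3 = -0.7135 - 0.02*-8.5621 = -0.5423
  y_3 = 2.7417 - 0.02*27.417 = 2.1934
f(-0.5423, 2.1934) = 6*(-0.5423)^2 + 5*2.1934^2 = 25.8184


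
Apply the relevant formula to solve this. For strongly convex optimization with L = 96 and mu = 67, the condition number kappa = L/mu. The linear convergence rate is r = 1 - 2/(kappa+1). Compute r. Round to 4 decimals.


Step 1: Compute the condition number.
kappa = L/mu = 96/67 = 1.4328
Step 2: Compute the convergence rate.
r = 1 - 2/(kappa + 1) = 1 - 2*mu/(L + mu) = (L - mu)/(L + mu) = 29/163 = 0.1779


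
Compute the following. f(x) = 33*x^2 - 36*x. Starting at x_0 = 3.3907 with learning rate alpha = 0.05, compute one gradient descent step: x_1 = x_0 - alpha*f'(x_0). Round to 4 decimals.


We compute the gradient at x_0 and apply the update.
f'(x) = 66*x - 36
f'(3.3907) = 66*3.3907 - 36 = 187.7862
x_1 = 3.3907 - 0.05*187.7862 = -5.9986


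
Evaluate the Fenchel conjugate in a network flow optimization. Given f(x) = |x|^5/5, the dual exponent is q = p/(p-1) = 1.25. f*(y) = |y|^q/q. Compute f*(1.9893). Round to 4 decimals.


The conjugate exponent q satisfies 1/p + 1/q = 1.
p = 5, so q = 5/(5 - 1) = 1.25
|y|^q = 1.9893^1.25 = 2.3625
f*(1.9893) = 2.3625 / 1.25 = 1.89


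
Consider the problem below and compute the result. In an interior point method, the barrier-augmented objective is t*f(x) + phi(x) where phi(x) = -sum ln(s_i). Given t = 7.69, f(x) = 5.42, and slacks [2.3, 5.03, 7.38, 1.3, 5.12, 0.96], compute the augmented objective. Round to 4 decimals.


Step 1: Compute log-barrier.
ln values: [0.8329, 1.6154, 1.9988, 0.2624, 1.6332, -0.0408]
phi = -(0.8329 + 1.6154 + 1.9988 + 0.2624 + 1.6332 - 0.0408) = -6.3018
Step 2: Compute augmented objective.
t*f(x) = 7.69*5.42 = 41.6798
Total = 41.6798 - 6.3018 = 35.378


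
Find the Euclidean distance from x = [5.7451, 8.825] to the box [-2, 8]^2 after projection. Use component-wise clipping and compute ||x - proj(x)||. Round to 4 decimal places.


Project each component onto [-2, 8].
clip(5.7451) = 5.7451, clip(8.825) = 8.0
Projection = [5.7451, 8.0]
Squared diffs: [0.0, 0.6806]
Distance = sqrt(0.6806) = 0.825


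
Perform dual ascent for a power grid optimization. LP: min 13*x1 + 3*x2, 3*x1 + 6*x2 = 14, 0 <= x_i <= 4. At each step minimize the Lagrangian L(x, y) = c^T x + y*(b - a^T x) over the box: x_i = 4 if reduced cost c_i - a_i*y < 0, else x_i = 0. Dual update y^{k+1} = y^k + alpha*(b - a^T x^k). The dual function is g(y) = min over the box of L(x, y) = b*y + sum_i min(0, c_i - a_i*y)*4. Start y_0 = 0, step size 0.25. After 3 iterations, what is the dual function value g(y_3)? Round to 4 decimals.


Dual ascent for LP: min 13*x1 + 3*x2, 3*x1 + 6*x2 = 14, 0 <= x_i <= 4
Step 1: y^k = 0.0, reduced costs: (13.0, 3.0)
  x^k = (0.0, 0.0), subgradient = b - a^T x = 14.0
  y^{k+1} = 0.0 + 0.25*14.0 = 3.5
Step 2: y^k = 3.5, reduced costs: (2.5, -18.0)
  x^k = (0.0, 4.0), subgradient = b - a^T x = -10.0
  y^{k+1} = 3.5 + 0.25*-10.0 = 1.0
Step 3: y^k = 1.0, reduced costs: (10.0, -3.0)
  x^k = (0.0, 4.0), subgradient = b - a^T x = -10.0
  y^{k+1} = 1.0 + 0.25*-10.0 = -1.5
Dual objective at y_3 = -1.5: reduced costs (17.5, 12.0), box minimizer x = (0.0, 0.0)
g(y_3) = b*y + (c1 - a1*y)*x1 + (c2 - a2*y)*x2 = 14*(-1.5) + 17.5*0.0 + 12.0*0.0 = -21.0 + 0.0 + 0.0 = -21.0


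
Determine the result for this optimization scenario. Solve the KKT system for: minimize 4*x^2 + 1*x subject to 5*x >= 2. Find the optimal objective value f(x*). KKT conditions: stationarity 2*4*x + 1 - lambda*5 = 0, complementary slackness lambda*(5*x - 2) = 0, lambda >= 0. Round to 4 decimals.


Step 1: Try lambda = 0 (constraint inactive).
x_unc = -1/(2*4) = -0.125
Check: 5*-0.125 = -0.625 < 2 -- violated!
Step 2: Constraint must be active: 5*x = 2
x* = 2/5 = 0.4
lambda = (2*4*0.4 + 1)/5 = 0.84
Step 3: Compute optimal value.
f(x*) = 4*0.4^2 + 1*0.4 = 1.04


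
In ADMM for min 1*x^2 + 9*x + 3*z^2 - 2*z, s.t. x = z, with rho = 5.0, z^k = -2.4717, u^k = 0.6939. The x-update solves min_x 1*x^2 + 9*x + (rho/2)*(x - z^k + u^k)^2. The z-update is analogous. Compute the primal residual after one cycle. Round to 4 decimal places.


ADMM iteration with rho = 5.0, z^k = -2.4717, u^k = 0.6939
Step 1: x-update.
Minimize 1*x^2 + 9*x + (5.0/2)*(x + 2.4717 + 0.6939)^2
FOC: (2*1 + 5.0)*x = -9 + 5.0*(-2.4717 - 0.6939)
x^{k+1} = -3.5469
Step 2: z-update.
Minimize 3*z^2 - 2*z + (5.0/2)*(-3.5469 - z + 0.6939)^2
FOC: (2*3 + 5.0)*z = 2 + 5.0*(-3.5469 + 0.6939)
z^{k+1} = -1.115
Step 3: u-update.
u^{k+1} = 0.6939 - 3.5469 + 1.115 = -1.738
Step 4: Primal residual = |-3.5469 + 1.115| = 2.4319


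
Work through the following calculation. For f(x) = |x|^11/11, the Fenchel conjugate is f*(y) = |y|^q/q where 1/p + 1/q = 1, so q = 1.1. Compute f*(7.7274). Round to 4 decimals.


The conjugate exponent q satisfies 1/p + 1/q = 1.
p = 11, so q = 11/(11 - 1) = 1.1
|y|^q = 7.7274^1.1 = 9.4806
f*(7.7274) = 9.4806 / 1.1 = 8.6187


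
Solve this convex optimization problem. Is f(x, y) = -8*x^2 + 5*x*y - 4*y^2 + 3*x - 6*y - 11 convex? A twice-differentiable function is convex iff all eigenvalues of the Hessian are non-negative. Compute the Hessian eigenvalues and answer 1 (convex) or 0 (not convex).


The Hessian of f(x,y) = -8*x^2 + 5*x*y - 4*y^2 + 3*x - 6*y - 11 is:
H = [[-16, 5], [5, -8]]
Trace = -16 - 8 = -24
Determinant = -16*-8 - (5)^2 = 103
Discriminant = (-24)^2 - 4*103 = 164.0
Eigenvalues: lambda_1 = -18.4031, lambda_2 = -5.5969
The function is not convex.

0


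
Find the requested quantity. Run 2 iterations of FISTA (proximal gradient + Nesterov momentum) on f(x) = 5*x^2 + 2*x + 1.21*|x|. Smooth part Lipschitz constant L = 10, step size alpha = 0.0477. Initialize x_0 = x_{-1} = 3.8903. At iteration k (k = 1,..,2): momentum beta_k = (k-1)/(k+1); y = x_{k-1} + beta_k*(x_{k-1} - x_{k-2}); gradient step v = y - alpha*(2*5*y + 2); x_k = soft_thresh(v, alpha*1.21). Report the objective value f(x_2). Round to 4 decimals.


FISTA on f(x) = 5*x^2 + 2*x + 1.21*|x|
L = 10, alpha = 0.0477
Iteration 1: beta = 0.0, y = 3.8903 + 0.0*(3.8903 - 3.8903) = 3.8903
  grad(y) = 40.903, v = y - alpha*grad = 1.9392
  prox(v) = soft_thresh(1.9392, 0.0577) = 1.8815
Iteration 2: beta = 0.3333, y = 1.8815 + 0.3333*(1.8815 - 3.8903) = 1.2119
  grad(y) = 14.1191, v = y - alpha*grad = 0.5384
  prox(v) = soft_thresh(0.5384, 0.0577) = 0.4807
f(x_2) = 5*0.4807^2 + 2*0.4807 + 1.21*|0.4807| = 2.6985


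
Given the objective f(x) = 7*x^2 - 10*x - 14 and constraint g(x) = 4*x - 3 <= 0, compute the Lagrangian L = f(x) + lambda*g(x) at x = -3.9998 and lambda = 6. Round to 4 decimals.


Step 1: Evaluate f(x).
f(-3.9998) = 7*(-3.9998)^2 - 10*(-3.9998) - 14 = 137.9868
Step 2: Evaluate g(x).
g(-3.9998) = 4*-3.9998 - 3 = -18.9992
Step 3: Compute Lagrangian.
L = 137.9868 + 6*-18.9992 = 23.9916


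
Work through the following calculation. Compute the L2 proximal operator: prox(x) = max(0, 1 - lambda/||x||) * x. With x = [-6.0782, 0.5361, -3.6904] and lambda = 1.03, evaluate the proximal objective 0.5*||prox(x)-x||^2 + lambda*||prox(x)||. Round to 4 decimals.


Step 1: Compute ||x||.
||x|| = 7.131
Step 2: Compute scaling factor.
scale = max(0, 1 - 1.03/7.131) = 0.8556
Step 3: prox(x) = [-5.2003, 0.4587, -3.1574]
||prox(x)|| = 6.101
Step 4: Proximal objective.
0.5*||prox-x||^2 = 0.5305
lambda*||prox|| = 6.284
Total = 6.8145


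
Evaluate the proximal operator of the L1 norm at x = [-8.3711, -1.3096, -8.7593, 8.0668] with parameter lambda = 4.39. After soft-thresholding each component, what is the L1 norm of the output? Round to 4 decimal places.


Soft-thresholding with lambda = 4.39:
prox(-8.3711) = sign(-8.3711)*max(|-8.3711| - 4.39, 0) = -3.9811
prox(-1.3096) = sign(-1.3096)*max(|-1.3096| - 4.39, 0) = 0.0
prox(-8.7593) = sign(-8.7593)*max(|-8.7593| - 4.39, 0) = -4.3693
prox(8.0668) = sign(8.0668)*max(|8.0668| - 4.39, 0) = 3.6768
prox(x) = [-3.9811, 0.0, -4.3693, 3.6768]
||prox(x)||_1 = 3.9811 + 0.0 + 4.3693 + 3.6768 = 12.0272


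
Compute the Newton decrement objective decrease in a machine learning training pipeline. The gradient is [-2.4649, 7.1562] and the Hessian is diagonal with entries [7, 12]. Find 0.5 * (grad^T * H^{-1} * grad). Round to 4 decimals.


Step 1: H is diagonal, so H^(-1) * g = [-0.3521, 0.5964].
Step 2: g^T H^(-1) g = sum_i g_i^2 / H_ii
  = (-2.4649)^2/7 + (7.1562)^2/12
  = 0.868 + 4.2676 = 5.1356
Step 3: Objective decrease = 0.5 * g^T H^(-1) g = 2.5678


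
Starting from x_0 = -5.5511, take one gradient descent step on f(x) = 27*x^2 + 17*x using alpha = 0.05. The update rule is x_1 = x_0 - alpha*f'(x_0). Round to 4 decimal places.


We compute the gradient at x_0 and apply the update.
f'(x) = 54*x + 17
f'(-5.5511) = 54*-5.5511 + 17 = -282.7594
x_1 = -5.5511 - 0.05*-282.7594 = 8.5869


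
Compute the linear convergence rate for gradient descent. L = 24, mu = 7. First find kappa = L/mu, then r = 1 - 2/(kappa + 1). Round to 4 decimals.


Step 1: Compute the condition number.
kappa = L/mu = 24/7 = 3.4286
Step 2: Compute the convergence rate.
r = 1 - 2/(kappa + 1) = 1 - 2*mu/(L + mu) = (L - mu)/(L + mu) = 17/31 = 0.5484


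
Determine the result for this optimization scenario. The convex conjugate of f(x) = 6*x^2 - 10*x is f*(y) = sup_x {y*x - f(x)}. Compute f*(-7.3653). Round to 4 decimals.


f*(y) = sup_x {y*x - a*x^2 - b*x} = sup_x {(y-b)*x - a*x^2}
FOC: (y - b) - 2a*x = 0 => x* = (y - b)/(2a)
x* = (-7.3653 + 10)/(2*6) = 0.2196
f*(-7.3653) = (y-b)^2/(4a) = (-7.3653 + 10)^2/(4*6)
= 6.9416/24 = 0.2892


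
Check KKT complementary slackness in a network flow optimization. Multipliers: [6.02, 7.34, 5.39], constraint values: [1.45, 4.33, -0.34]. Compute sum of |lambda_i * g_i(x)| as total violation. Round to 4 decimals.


KKT complementary slackness check:
lambda_1 * g_1 = 6.02 * 1.45 = 8.729
lambda_2 * g_2 = 7.34 * 4.33 = 31.7822
lambda_3 * g_3 = 5.39 * -0.34 = -1.8326
Total violation = 8.729 + 31.7822 + 1.8326 = 42.3438


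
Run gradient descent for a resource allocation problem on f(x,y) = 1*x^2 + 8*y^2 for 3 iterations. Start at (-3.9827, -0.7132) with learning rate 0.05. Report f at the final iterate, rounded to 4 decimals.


Gradient descent on f(x,y) = 1*x^2 + 8*y^2.
Starting point: (-3.9827, -0.7132), alpha = 0.05
Step 1: grad_x = 2*1*-3.9827 = -7.9654, grad_y = 2*8*-0.7132 = -11.4112
  x_1 = -3.9827 - 0.05*-7.9654 = -3.5844
  y_1 = -0.7132 - 0.05*-11.4112 = -0.1426
Step 2: grad_x = 2*1*-3.5844 = -7.1689, grad_y = 2*8*-0.1426 = -2.2822
  x_2 = -3.5844 - 0.05*-7.1689 = -3.226
  y_2 = -0.1426 - 0.05*-2.2822 = -0.0285
Step 3: grad_x = 2*1*-3.226 = -6.452, grad_y = 2*8*-0.0285 = -0.4564
  x_3 = -3.226 - 0.05*-6.452 = -2.9034
  y_3 = -0.0285 - 0.05*-0.4564 = -0.0057
f(-2.9034, -0.0057) = 1*(-2.9034)^2 + 8*(-0.0057)^2 = 8.4299
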